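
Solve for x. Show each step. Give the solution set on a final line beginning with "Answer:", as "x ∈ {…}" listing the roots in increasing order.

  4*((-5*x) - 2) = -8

Step 1. [4*((-5*x) - 2) = -8] leading coefficient 4: divide by 4. So div: (-5*x) - 2 = -2.
Step 2. [(-5*x) - 2 = -2] add 2: x sits inside (… - 2). So sub: -5*x = 0.
Step 3. [-5*x = 0] leading coefficient -5: divide by -5, so div: x = 0.

Answer: x ∈ {0}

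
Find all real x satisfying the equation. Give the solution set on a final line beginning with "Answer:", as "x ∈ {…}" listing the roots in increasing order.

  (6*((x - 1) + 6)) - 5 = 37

Step 1. [(6*((x - 1) + 6)) - 5 = 37] peel the -5: add 5 from each side ⇒ sub: 6*((x - 1) + 6) = 42.
Step 2. [6*((x - 1) + 6) = 42] divide by the outer 6 ⇒ div: (x - 1) + 6 = 7.
Step 3. [(x - 1) + 6 = 7] +6 is outermost — subtract 6 both sides. So sub: x - 1 = 1.
Step 4. [x - 1 = 1] 1 comes off first (add 1), so sub: x = 2.

Answer: x ∈ {2}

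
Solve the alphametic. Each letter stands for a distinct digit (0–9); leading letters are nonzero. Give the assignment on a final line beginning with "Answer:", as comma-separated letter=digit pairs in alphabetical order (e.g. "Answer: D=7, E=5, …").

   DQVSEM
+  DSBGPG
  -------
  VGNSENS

Step 1. [V] V is the leading digit of a 7-digit sum of two 6-digit numbers; the final carry is exactly 1, so V=1.
Step 2. [col 1: M + G ≡ S (mod 10)] M=4 is one option consistent with column 1 (M + G ≡ S (mod 10), carry-in 0) — take it, so M=4.
Step 3. [col 1: M + G ≡ S (mod 10)] column 1 (M + G ≡ S (mod 10), carry-in 0) doesn't pin G yet; pick G=6 and continue, so G=6.
Step 4. [col 1: M + G ≡ S (mod 10)] column 1 reads M+G+carry(0)=S with M=4, G=6; with digits 1,4,6 already taken and all letters distinct, the only value for S is 0 ⇒ S=0.
Step 5. [col 2: E + P ≡ N (mod 10)] P=5 is one option consistent with column 2 (E + P ≡ N (mod 10), carry-in 1) — take it, so P=5.
Step 6. [col 2: E + P ≡ N (mod 10)] no forcing yet in column 2 (carry-in 1); E=7 is free and consistent — try it, so E=7.
Step 7. [col 2: E + P ≡ N (mod 10)] column 2 reads E+P+carry(1)=N with E=7, P=5; with digits 0,1,4,5,6,7 already taken and all letters distinct, the only value for N is 3 ⇒ N=3.
Step 8. [col 4: V + B ≡ S (mod 10)] column 4: given V=1, S=0, carry-in 0, and digits 0,1,3,4,5,6,7 already taken and all letters distinct, V+B≡S (mod 10) forces B=9 ⇒ B=9.
Step 9. [col 5: Q + S ≡ N (mod 10)] from column 5 (S=0, N=3, carry-in 1, digits 0,1,3,4,5,6,7,9 already taken and all letters distinct): Q must equal 2, so Q=2.
Step 10. [col 6: D + D ≡ G (mod 10)] column 6 reads D+D+carry(0)=G with G=6; with digits 0,1,2,3,4,5,6,7,9 already taken and all letters distinct, the only value for D is 8 ⇒ D=8.

Answer: B=9, D=8, E=7, G=6, M=4, N=3, P=5, Q=2, S=0, V=1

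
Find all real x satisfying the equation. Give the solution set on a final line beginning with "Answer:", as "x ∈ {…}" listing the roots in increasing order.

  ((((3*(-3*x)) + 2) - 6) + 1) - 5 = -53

Step 1. [((((3*(-3*x)) + 2) - 6) + 1) - 5 = -53] peel the -5: add 5 from each side ⇒ sub: (((3*(-3*x)) + 2) - 6) + 1 = -48.
Step 2. [(((3*(-3*x)) + 2) - 6) + 1 = -48] the outer +1 inverts by subtracting 1. So sub: ((3*(-3*x)) + 2) - 6 = -49.
Step 3. [((3*(-3*x)) + 2) - 6 = -49] 6 comes off first (add 6), so sub: (3*(-3*x)) + 2 = -43.
Step 4. [(3*(-3*x)) + 2 = -43] subtract 2: x sits inside (… + 2). So sub: 3*(-3*x) = -45.
Step 5. [3*(-3*x) = -45] divide by the outer 3. So div: -3*x = -15.
Step 6. [-3*x = -15] -3 out front; divide by -3, so div: x = 5.

Answer: x ∈ {5}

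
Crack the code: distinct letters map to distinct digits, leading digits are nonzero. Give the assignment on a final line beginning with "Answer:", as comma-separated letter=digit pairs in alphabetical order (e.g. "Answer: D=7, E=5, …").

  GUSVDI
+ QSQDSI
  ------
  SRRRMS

Step 1. [col 1: I + I ≡ S (mod 10)] several values work for S in column 1 (I + I ≡ S (mod 10), carry-in 0); try S=8, so S=8.
Step 2. [col 1: I + I ≡ S (mod 10)] several values work for I in column 1 (I + I ≡ S (mod 10), carry-in 0); try I=9 ⇒ I=9.
Step 3. [col 2: D + S ≡ M (mod 10)] M=2 is one option consistent with column 2 (D + S ≡ M (mod 10), carry-in 1) — take it ⇒ M=2.
Step 4. [col 2: D + S ≡ M (mod 10)] in column 2 we have D+S≡M with carry-in 1; given S=8, M=2 and digits 2,8,9 already taken and all letters distinct, that pins D to 3, so D=3.
Step 5. [col 3: V + D ≡ R (mod 10)] several values work for V in column 3 (V + D ≡ R (mod 10), carry-in 1); try V=0 ⇒ V=0.
Step 6. [col 3: V + D ≡ R (mod 10)] column 3: given V=0, D=3, carry-in 1, and digits 0,2,3,8,9 already taken and all letters distinct, V+D≡R (mod 10) forces R=4, so R=4.
Step 7. [col 4: S + Q ≡ R (mod 10)] column 4 reads S+Q+carry(0)=R with S=8, R=4; with digits 0,2,3,4,8,9 already taken and all letters distinct, the only value for Q is 6, so Q=6.
Step 8. [col 5: U + S ≡ R (mod 10)] from column 5 (S=8, R=4, carry-in 1, digits 0,2,3,4,6,8,9 already taken and all letters distinct): U must equal 5, so U=5.
Step 9. [col 6: G + Q ≡ S (mod 10)] from column 6 (Q=6, S=8, carry-in 1, digits 0,2,3,4,5,6,8,9 already taken and all letters distinct): G must equal 1 ⇒ G=1.

Answer: D=3, G=1, I=9, M=2, Q=6, R=4, S=8, U=5, V=0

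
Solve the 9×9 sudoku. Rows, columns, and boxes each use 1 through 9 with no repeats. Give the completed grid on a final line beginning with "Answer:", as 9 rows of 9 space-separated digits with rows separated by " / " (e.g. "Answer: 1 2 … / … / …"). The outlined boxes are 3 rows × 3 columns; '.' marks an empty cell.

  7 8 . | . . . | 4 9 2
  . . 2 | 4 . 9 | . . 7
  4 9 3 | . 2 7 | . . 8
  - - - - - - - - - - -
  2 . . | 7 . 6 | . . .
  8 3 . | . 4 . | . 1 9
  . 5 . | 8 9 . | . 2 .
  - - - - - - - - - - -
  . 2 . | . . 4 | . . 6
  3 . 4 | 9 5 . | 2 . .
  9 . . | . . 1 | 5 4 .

Step 1. [r9c9∈{3}] only 3 remains possible at r9c9. So r9c9=3.
Step 2. [r4c5∈{1,3}] across box 5, 1 lands solely at r4c5, so r4c5=1.
Step 3. [r8c2∈{1,6,7}] 6 has one home in row 8: r8c2. So r8c2=6.
Step 4. [r2c5∈{3,6,8}] across row 2, 8 lands solely at r2c5 ⇒ r2c5=8.
Step 5. [r7c7∈{1,7,8,9}] across row 7, 9 lands solely at r7c7 ⇒ r7c7=9.
Step 6. [r9c2∈{7}] r9c2 is down to just 7 ⇒ r9c2=7.
Step 7. [r2c2∈{1}] nothing but 1 survives at r2c2. So r2c2=1.
Step 8. [r1c4∈{1,3,5,6}] 1 has one home in row 1: r1c4 ⇒ r1c4=1.
Step 9. [r9c4∈{2,6}] in row 9, 2 fits only at r9c4. So r9c4=2.
Step 10. [r3c4∈{5,6}] across col 4, 6 lands solely at r3c4 ⇒ r3c4=6.
Step 11. [r2c8∈{3,5,6}] 6 has one home in col 8: r2c8, so r2c8=6.
Step 12. [r4c8∈{3,5,8}] across col 8, 3 lands solely at r4c8. So r4c8=3.
Step 13. [r6c1∈{1,6}] r6c1 is the only open cell in col 1 admitting 6 ⇒ r6c1=6.
Step 14. [r1c6∈{3,5}] box 2 places 5 nowhere but r1c6 ⇒ r1c6=5.
Step 15. [r7c3∈{1,5,8}] 5 has one home in col 3: r7c3. So r7c3=5.
Step 16. [r7c8∈{7,8}] row 7 places 8 nowhere but r7c8. So r7c8=8.
Step 17. [r5c3∈{7}] r5c3's peers cover all but 7. So r5c3=7.
Step 18. [r7c5∈{3,7}] across row 7, 7 lands solely at r7c5 ⇒ r7c5=7.
Step 19. [r4c2∈{4}] r4c2 has the single candidate 4 ⇒ r4c2=4.
Step 20. [r6c6∈{3}] r6c6 has the single candidate 3 ⇒ r6c6=3.
Step 21. [r5c6∈{2}] r5c6's peers cover all but 2 ⇒ r5c6=2.
Step 22. [r4c9∈{5}] nothing but 5 survives at r4c9 ⇒ r4c9=5.
Step 23. [r6c3∈{1}] r6c3 is down to just 1, so r6c3=1.
Step 24. [r7c4∈{3}] nothing but 3 survives at r7c4 ⇒ r7c4=3.
Step 25. [r3c7∈{1}] r3c7's peers cover all but 1. So r3c7=1.
Step 26. [r3c8∈{5}] nothing but 5 survives at r3c8, so r3c8=5.
Step 27. [r2c1∈{5}] only 5 remains possible at r2c1 ⇒ r2c1=5.
Step 28. [r8c8∈{7}] r8c8's peers cover all but 7 ⇒ r8c8=7.
Step 29. [r6c9∈{4}] r6c9's peers cover all but 4, so r6c9=4.
Step 30. [r5c4∈{5}] r5c4 is down to just 5, so r5c4=5.
Step 31. [r1c3∈{6}] r1c3 has the single candidate 6 ⇒ r1c3=6.
Step 32. [r4c7∈{8}] r4c7's peers cover all but 8. So r4c7=8.
Step 33. [r8c6∈{8}] only 8 remains possible at r8c6. So r8c6=8.
Step 34. [r5c7∈{6}] only 6 remains possible at r5c7. So r5c7=6.
Step 35. [r7c1∈{1}] r7c1 has the single candidate 1 ⇒ r7c1=1.
Step 36. [r8c9∈{1}] only 1 remains possible at r8c9. So r8c9=1.
Step 37. [r9c3∈{8}] r9c3's peers cover all but 8. So r9c3=8.
Step 38. [r2c7∈{3}] r2c7's peers cover all but 3, so r2c7=3.
Step 39. [r9c5∈{6}] r9c5 has the single candidate 6, so r9c5=6.
Step 40. [r4c3∈{9}] r4c3 is down to just 9. So r4c3=9.
Step 41. [r1c5∈{3}] r1c5 is down to just 3, so r1c5=3.
Step 42. [r6c7∈{7}] only 7 remains possible at r6c7, so r6c7=7.

Answer: 7 8 6 1 3 5 4 9 2 / 5 1 2 4 8 9 3 6 7 / 4 9 3 6 2 7 1 5 8 / 2 4 9 7 1 6 8 3 5 / 8 3 7 5 4 2 6 1 9 / 6 5 1 8 9 3 7 2 4 / 1 2 5 3 7 4 9 8 6 / 3 6 4 9 5 8 2 7 1 / 9 7 8 2 6 1 5 4 3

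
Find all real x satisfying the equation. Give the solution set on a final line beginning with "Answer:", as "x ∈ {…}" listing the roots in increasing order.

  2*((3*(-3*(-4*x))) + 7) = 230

Step 1. [2*((3*(-3*(-4*x))) + 7) = 230] 2·(inner) — divide through by 2, so div: (3*(-3*(-4*x))) + 7 = 115.
Step 2. [(3*(-3*(-4*x))) + 7 = 115] subtract 7: x sits inside (… + 7), so sub: 3*(-3*(-4*x)) = 108.
Step 3. [3*(-3*(-4*x)) = 108] LHS = 3·(…); ÷3 both sides. So div: -3*(-4*x) = 36.
Step 4. [-3*(-4*x) = 36] divide by the outer -3. So div: -4*x = -12.
Step 5. [-4*x = -12] leading coefficient -4: divide by -4, so div: x = 3.

Answer: x ∈ {3}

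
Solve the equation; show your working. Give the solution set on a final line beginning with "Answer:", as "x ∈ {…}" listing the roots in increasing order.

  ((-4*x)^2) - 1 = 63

Step 1. [((-4*x)^2) - 1 = 63] add 1: x sits inside (… - 1), so sub: (-4*x)^2 = 64.
Step 2. [(-4*x)^2 = 64] LHS squared, RHS 64 ≥ 0: apply √ (±), so sqrt: -4*x = 8 or -8.
Step 3. [-4*x = 8 or -8] -4·(inner) — divide through by -4. So div: x = -2 or 2.

Answer: x ∈ {-2, 2}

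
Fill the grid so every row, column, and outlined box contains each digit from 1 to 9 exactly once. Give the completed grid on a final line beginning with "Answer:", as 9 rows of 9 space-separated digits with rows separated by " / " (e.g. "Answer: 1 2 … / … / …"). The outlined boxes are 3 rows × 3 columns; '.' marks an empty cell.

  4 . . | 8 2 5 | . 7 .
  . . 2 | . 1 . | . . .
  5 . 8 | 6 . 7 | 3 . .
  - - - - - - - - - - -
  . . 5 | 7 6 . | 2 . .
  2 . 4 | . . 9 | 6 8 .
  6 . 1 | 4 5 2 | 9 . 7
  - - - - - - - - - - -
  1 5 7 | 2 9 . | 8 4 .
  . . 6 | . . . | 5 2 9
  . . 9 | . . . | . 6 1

Step 1. [r1c2∈{1,3,6,9}] in row 1, 9 fits only at r1c2 ⇒ r1c2=9.
Step 2. [r5c5∈{3}] r5c5's peers cover all but 3, so r5c5=3.
Step 3. [r6c2∈{3,8}] r6c2 is the only open cell in row 6 admitting 8, so r6c2=8.
Step 4. [r4c2∈{3}] r4c2 has the single candidate 3. So r4c2=3.
Step 5. [r3c5∈{4}] r3c5 has the single candidate 4 ⇒ r3c5=4.
Step 6. [r2c6∈{3}] r2c6 is down to just 3. So r2c6=3.
Step 7. [r4c6∈{1,8}] r4c6 is the only open cell in row 4 admitting 8, so r4c6=8.
Step 8. [r2c9∈{4,5,6,8}] 8 has one home in row 2: r2c9 ⇒ r2c9=8.
Step 9. [r8c5∈{7,8}] row 8 places 7 nowhere but r8c5. So r8c5=7.
Step 10. [r9c6∈{4}] r9c6 has the single candidate 4 ⇒ r9c6=4.
Step 11. [r8c1∈{3,8}] r8c1 is the only open cell in row 8 admitting 8. So r8c1=8.
Step 12. [r8c4∈{1,3}] in row 8, 3 fits only at r8c4 ⇒ r8c4=3.
Step 13. [r3c8∈{1,9}] row 3 places 9 nowhere but r3c8 ⇒ r3c8=9.
Step 14. [r5c2∈{7}] nothing but 7 survives at r5c2, so r5c2=7.
Step 15. [r9c1∈{3}] r9c1's peers cover all but 3, so r9c1=3.
Step 16. [r1c7∈{1}] r1c7 has the single candidate 1, so r1c7=1.
Step 17. [r9c5∈{8}] r9c5's peers cover all but 8. So r9c5=8.
Step 18. [r1c9∈{6}] only 6 remains possible at r1c9 ⇒ r1c9=6.
Step 19. [r6c8∈{3}] r6c8 is down to just 3, so r6c8=3.
Step 20. [r7c6∈{6}] only 6 remains possible at r7c6. So r7c6=6.
Step 21. [r4c8∈{1}] nothing but 1 survives at r4c8, so r4c8=1.
Step 22. [r8c2∈{4}] nothing but 4 survives at r8c2. So r8c2=4.
Step 23. [r5c4∈{1}] r5c4's peers cover all but 1. So r5c4=1.
Step 24. [r2c1∈{7}] r2c1 has the single candidate 7 ⇒ r2c1=7.
Step 25. [r7c9∈{3}] only 3 remains possible at r7c9, so r7c9=3.
Step 26. [r4c9∈{4}] r4c9's peers cover all but 4, so r4c9=4.
Step 27. [r9c2∈{2}] r9c2 is down to just 2, so r9c2=2.
Step 28. [r8c6∈{1}] only 1 remains possible at r8c6, so r8c6=1.
Step 29. [r9c7∈{7}] nothing but 7 survives at r9c7. So r9c7=7.
Step 30. [r3c2∈{1}] only 1 remains possible at r3c2. So r3c2=1.
Step 31. [r9c4∈{5}] only 5 remains possible at r9c4. So r9c4=5.
Step 32. [r3c9∈{2}] nothing but 2 survives at r3c9. So r3c9=2.
Step 33. [r2c8∈{5}] r2c8 is down to just 5 ⇒ r2c8=5.
Step 34. [r1c3∈{3}] only 3 remains possible at r1c3 ⇒ r1c3=3.
Step 35. [r2c2∈{6}] r2c2 is down to just 6 ⇒ r2c2=6.
Step 36. [r5c9∈{5}] r5c9 is down to just 5. So r5c9=5.
Step 37. [r2c4∈{9}] r2c4's peers cover all but 9, so r2c4=9.
Step 38. [r4c1∈{9}] r4c1 has the single candidate 9, so r4c1=9.
Step 39. [r2c7∈{4}] nothing but 4 survives at r2c7 ⇒ r2c7=4.

Answer: 4 9 3 8 2 5 1 7 6 / 7 6 2 9 1 3 4 5 8 / 5 1 8 6 4 7 3 9 2 / 9 3 5 7 6 8 2 1 4 / 2 7 4 1 3 9 6 8 5 / 6 8 1 4 5 2 9 3 7 / 1 5 7 2 9 6 8 4 3 / 8 4 6 3 7 1 5 2 9 / 3 2 9 5 8 4 7 6 1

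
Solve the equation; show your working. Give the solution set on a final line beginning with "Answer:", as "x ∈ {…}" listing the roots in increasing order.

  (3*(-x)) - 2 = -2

Step 1. [(3*(-x)) - 2 = -2] 2 comes off first (add 2) ⇒ sub: 3*(-x) = 0.
Step 2. [3*(-x) = 0] 3·(inner) — divide through by 3, so div: -x = 0.
Step 3. [-x = 0] leading − — multiply by −1, so neg: x = 0.

Answer: x ∈ {0}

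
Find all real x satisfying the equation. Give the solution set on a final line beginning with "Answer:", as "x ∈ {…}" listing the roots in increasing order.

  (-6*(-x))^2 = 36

Step 1. [(-6*(-x))^2 = 36] √ both sides: 36 ≥ 0 gives two branches. So sqrt: -6*(-x) = 6 or -6.
Step 2. [-6*(-x) = 6 or -6] LHS = -6·(…); ÷-6 both sides. So div: -x = -1 or 1.
Step 3. [-x = -1 or 1] flip signs both sides. So neg: x = 1 or -1.

Answer: x ∈ {-1, 1}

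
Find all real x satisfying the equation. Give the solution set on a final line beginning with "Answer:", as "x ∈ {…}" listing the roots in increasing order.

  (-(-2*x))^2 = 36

Step 1. [(-(-2*x))^2 = 36] LHS squared, RHS 36 ≥ 0: apply √ (±). So sqrt: -(-2*x) = 6 or -6.
Step 2. [-(-2*x) = 6 or -6] LHS negated; negate both sides, so neg: -2*x = -6 or 6.
Step 3. [-2*x = -6 or 6] divide by the outer -2 ⇒ div: x = 3 or -3.

Answer: x ∈ {-3, 3}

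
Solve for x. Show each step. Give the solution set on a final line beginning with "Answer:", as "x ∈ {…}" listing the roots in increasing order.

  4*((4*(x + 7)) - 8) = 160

Step 1. [4*((4*(x + 7)) - 8) = 160] divide by the outer 4. So div: (4*(x + 7)) - 8 = 40.
Step 2. [(4*(x + 7)) - 8 = 40] 4 divides every term; factor it out ⇒ factor: (x + 7) - 2 = 10.
Step 3. [(x + 7) - 2 = 10] 2 comes off first (add 2), so sub: x + 7 = 12.
Step 4. [x + 7 = 12] subtract 7: x sits inside (… + 7), so sub: x = 5.

Answer: x ∈ {5}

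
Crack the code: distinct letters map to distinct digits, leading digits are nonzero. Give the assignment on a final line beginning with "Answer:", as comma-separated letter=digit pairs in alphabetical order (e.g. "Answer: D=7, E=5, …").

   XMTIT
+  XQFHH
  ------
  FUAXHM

Step 1. [F] the sum has 6 digits but both addends have 5; that extra leading digit F is the final carry, namely 1. So F=1.
Step 2. [col 1: T + H ≡ M (mod 10)] several values work for M in column 1 (T + H ≡ M (mod 10), carry-in 0); try M=9 ⇒ M=9.
Step 3. [col 1: T + H ≡ M (mod 10)] no forcing yet in column 1 (carry-in 0); T=5 is free and consistent — try it. So T=5.
Step 4. [col 1: T + H ≡ M (mod 10)] column 1: given T=5, M=9, carry-in 0, and digits 1,5,9 already taken and all letters distinct, T+H≡M (mod 10) forces H=4 ⇒ H=4.
Step 5. [col 2: I + H ≡ H (mod 10)] from column 2 (H=4, carry-in 0, digits 1,4,5,9 already taken and all letters distinct): I must equal 0 ⇒ I=0.
Step 6. [col 3: T + F ≡ X (mod 10)] from column 3 (T=5, F=1, carry-in 0, digits 0,1,4,5,9 already taken and all letters distinct): X must equal 6. So X=6.
Step 7. [col 4: M + Q ≡ A (mod 10)] column 4 (M + Q ≡ A (mod 10), carry-in 0) doesn't pin Q yet; pick Q=8 and continue ⇒ Q=8.
Step 8. [col 4: M + Q ≡ A (mod 10)] from column 4 (M=9, Q=8, carry-in 0, digits 0,1,4,5,6,8,9 already taken and all letters distinct): A must equal 7. So A=7.
Step 9. [col 5: X + X ≡ U (mod 10)] column 5: given X=6, carry-in 1, and digits 0,1,4,5,6,7,8,9 already taken and all letters distinct, X+X≡U (mod 10) forces U=3 ⇒ U=3.

Answer: A=7, F=1, H=4, I=0, M=9, Q=8, T=5, U=3, X=6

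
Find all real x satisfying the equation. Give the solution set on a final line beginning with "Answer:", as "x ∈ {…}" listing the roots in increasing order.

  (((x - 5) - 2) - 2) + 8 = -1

Step 1. [(((x - 5) - 2) - 2) + 8 = -1] subtract 8: x sits inside (… + 8) ⇒ sub: ((x - 5) - 2) - 2 = -9.
Step 2. [((x - 5) - 2) - 2 = -9] add 2: x sits inside (… - 2), so sub: (x - 5) - 2 = -7.
Step 3. [(x - 5) - 2 = -7] 2 comes off first (add 2), so sub: x - 5 = -5.
Step 4. [x - 5 = -5] 5 comes off first (add 5), so sub: x = 0.

Answer: x ∈ {0}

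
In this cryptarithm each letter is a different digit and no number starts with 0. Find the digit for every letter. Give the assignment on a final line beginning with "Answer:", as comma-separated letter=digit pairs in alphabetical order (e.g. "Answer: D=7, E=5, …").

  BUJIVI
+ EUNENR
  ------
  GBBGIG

Step 1. [col 1: I + R ≡ G (mod 10)] R=7 is one option consistent with column 1 (I + R ≡ G (mod 10), carry-in 0) — take it ⇒ R=7.
Step 2. [col 1: I + R ≡ G (mod 10)] several values work for G in column 1 (I + R ≡ G (mod 10), carry-in 0); try G=9, so G=9.
Step 3. [col 1: I + R ≡ G (mod 10)] from column 1 (R=7, G=9, carry-in 0, digits 7,9 already taken and all letters distinct): I must equal 2, so I=2.
Step 4. [col 2: V + N ≡ I (mod 10)] several values work for V in column 2 (V + N ≡ I (mod 10), carry-in 0); try V=4 ⇒ V=4.
Step 5. [col 2: V + N ≡ I (mod 10)] column 2: given V=4, I=2, carry-in 0, and digits 2,4,7,9 already taken and all letters distinct, V+N≡I (mod 10) forces N=8 ⇒ N=8.
Step 6. [col 3: I + E ≡ G (mod 10)] from column 3 (I=2, G=9, carry-in 1, digits 2,4,7,8,9 already taken and all letters distinct): E must equal 6 ⇒ E=6.
Step 7. [col 4: J + N ≡ B (mod 10)] column 4 (J + N ≡ B (mod 10), carry-in 0) doesn't pin B yet; pick B=3 and continue, so B=3.
Step 8. [col 4: J + N ≡ B (mod 10)] from column 4 (N=8, B=3, carry-in 0, digits 2,3,4,6,7,8,9 already taken and all letters distinct): J must equal 5, so J=5.
Step 9. [col 5: U + U ≡ B (mod 10)] column 5 reads U+U+carry(1)=B with B=3; with digits 2,3,4,5,6,7,8,9 already taken and all letters distinct, the only value for U is 1. So U=1.

Answer: B=3, E=6, G=9, I=2, J=5, N=8, R=7, U=1, V=4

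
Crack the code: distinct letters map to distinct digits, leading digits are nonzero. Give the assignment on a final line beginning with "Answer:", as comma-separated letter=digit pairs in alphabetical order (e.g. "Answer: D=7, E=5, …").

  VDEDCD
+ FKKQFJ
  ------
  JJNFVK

Step 1. [col 1: D + J ≡ K (mod 10)] no forcing yet in column 1 (carry-in 0); D=5 is free and consistent — try it, so D=5.
Step 2. [col 1: D + J ≡ K (mod 10)] K=2 is one option consistent with column 1 (D + J ≡ K (mod 10), carry-in 0) — take it, so K=2.
Step 3. [col 1: D + J ≡ K (mod 10)] from column 1 (D=5, K=2, carry-in 0, digits 2,5 already taken and all letters distinct): J must equal 7. So J=7.
Step 4. [col 2: C + F ≡ V (mod 10)] several values work for C in column 2 (C + F ≡ V (mod 10), carry-in 1); try C=0. So C=0.
Step 5. [col 2: C + F ≡ V (mod 10)] no forcing yet in column 2 (carry-in 1); F=3 is free and consistent — try it ⇒ F=3.
Step 6. [col 2: C + F ≡ V (mod 10)] column 2: given C=0, F=3, carry-in 1, and digits 0,2,3,5,7 already taken and all letters distinct, C+F≡V (mod 10) forces V=4 ⇒ V=4.
Step 7. [col 3: D + Q ≡ F (mod 10)] column 3: given D=5, F=3, carry-in 0, and digits 0,2,3,4,5,7 already taken and all letters distinct, D+Q≡F (mod 10) forces Q=8, so Q=8.
Step 8. [col 4: E + K ≡ N (mod 10)] column 4: given K=2, carry-in 1, and digits 0,2,3,4,5,7,8 already taken and all letters distinct, E+K≡N (mod 10) forces N=9, so N=9.
Step 9. [col 4: E + K ≡ N (mod 10)] column 4 reads E+K+carry(1)=N with K=2, N=9; with digits 0,2,3,4,5,7,8,9 already taken and all letters distinct, the only value for E is 6, so E=6.

Answer: C=0, D=5, E=6, F=3, J=7, K=2, N=9, Q=8, V=4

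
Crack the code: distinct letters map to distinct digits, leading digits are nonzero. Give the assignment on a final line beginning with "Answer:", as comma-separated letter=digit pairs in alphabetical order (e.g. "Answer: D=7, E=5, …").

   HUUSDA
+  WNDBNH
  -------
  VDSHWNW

Step 1. [col 1: A + H ≡ W (mod 10)] no forcing yet in column 1 (carry-in 0); A=4 is free and consistent — try it ⇒ A=4.
Step 2. [V] the sum has 7 digits but both addends have 6; that extra leading digit V is the final carry, namely 1. So V=1.
Step 3. [col 1: A + H ≡ W (mod 10)] no forcing yet in column 1 (carry-in 0); W=7 is free and consistent — try it ⇒ W=7.
Step 4. [col 1: A + H ≡ W (mod 10)] from column 1 (A=4, W=7, carry-in 0, digits 1,4,7 already taken and all letters distinct): H must equal 3, so H=3.
Step 5. [col 2: D + N ≡ N (mod 10)] in column 2 we have D+N≡N with carry-in 0; given nothing yet and digits 1,3,4,7 already taken and all letters distinct, that pins D to 0 ⇒ D=0.
Step 6. [col 2: D + N ≡ N (mod 10)] column 2 (D + N ≡ N (mod 10), carry-in 0) doesn't pin N yet; pick N=6 and continue ⇒ N=6.
Step 7. [col 3: S + B ≡ W (mod 10)] several values work for B in column 3 (S + B ≡ W (mod 10), carry-in 0); try B=9. So B=9.
Step 8. [col 3: S + B ≡ W (mod 10)] from column 3 (B=9, W=7, carry-in 0, digits 0,1,3,4,6,7,9 already taken and all letters distinct): S must equal 8 ⇒ S=8.
Step 9. [col 4: U + D ≡ H (mod 10)] column 4: given D=0, H=3, carry-in 1, and digits 0,1,3,4,6,7,8,9 already taken and all letters distinct, U+D≡H (mod 10) forces U=2. So U=2.

Answer: A=4, B=9, D=0, H=3, N=6, S=8, U=2, V=1, W=7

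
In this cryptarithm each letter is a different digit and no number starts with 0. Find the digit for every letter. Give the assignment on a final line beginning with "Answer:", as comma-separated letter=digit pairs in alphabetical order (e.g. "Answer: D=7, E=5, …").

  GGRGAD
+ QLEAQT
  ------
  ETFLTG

Step 1. [col 1: D + T ≡ G (mod 10)] no forcing yet in column 1 (carry-in 0); G=2 is free and consistent — try it. So G=2.
Step 2. [col 1: D + T ≡ G (mod 10)] column 1 (D + T ≡ G (mod 10), carry-in 0) doesn't pin D yet; pick D=9 and continue. So D=9.
Step 3. [col 1: D + T ≡ G (mod 10)] from column 1 (D=9, G=2, carry-in 0, digits 2,9 already taken and all letters distinct): T must equal 3, so T=3.
Step 4. [col 2: A + Q ≡ T (mod 10)] Q=4 is one option consistent with column 2 (A + Q ≡ T (mod 10), carry-in 1) — take it. So Q=4.
Step 5. [col 2: A + Q ≡ T (mod 10)] from column 2 (Q=4, T=3, carry-in 1, digits 2,3,4,9 already taken and all letters distinct): A must equal 8, so A=8.
Step 6. [col 3: G + A ≡ L (mod 10)] from column 3 (G=2, A=8, carry-in 1, digits 2,3,4,8,9 already taken and all letters distinct): L must equal 1, so L=1.
Step 7. [col 4: R + E ≡ F (mod 10)] several values work for F in column 4 (R + E ≡ F (mod 10), carry-in 1); try F=7 ⇒ F=7.
Step 8. [col 4: R + E ≡ F (mod 10)] column 4 (R + E ≡ F (mod 10), carry-in 1) doesn't pin R yet; pick R=0 and continue. So R=0.
Step 9. [col 4: R + E ≡ F (mod 10)] from column 4 (R=0, F=7, carry-in 1, digits 0,1,2,3,4,7,8,9 already taken and all letters distinct): E must equal 6 ⇒ E=6.

Answer: A=8, D=9, E=6, F=7, G=2, L=1, Q=4, R=0, T=3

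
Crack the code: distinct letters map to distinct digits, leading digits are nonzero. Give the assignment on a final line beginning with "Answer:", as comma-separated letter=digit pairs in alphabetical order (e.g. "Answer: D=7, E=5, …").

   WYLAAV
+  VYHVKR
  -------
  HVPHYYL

Step 1. [col 1: V + R ≡ L (mod 10)] R=7 is one option consistent with column 1 (V + R ≡ L (mod 10), carry-in 0) — take it, so R=7.
Step 2. [col 1: V + R ≡ L (mod 10)] L=0 is one option consistent with column 1 (V + R ≡ L (mod 10), carry-in 0) — take it, so L=0.
Step 3. [H] H is the leading digit of a 7-digit sum of two 6-digit numbers; the final carry is exactly 1, so H=1.
Step 4. [col 1: V + R ≡ L (mod 10)] column 1 reads V+R+carry(0)=L with R=7, L=0; with digits 0,1,7 already taken and all letters distinct, the only value for V is 3, so V=3.
Step 5. [col 2: A + K ≡ Y (mod 10)] no forcing yet in column 2 (carry-in 1); Y=8 is free and consistent — try it ⇒ Y=8.
Step 6. [col 2: A + K ≡ Y (mod 10)] no forcing yet in column 2 (carry-in 1); A=5 is free and consistent — try it, so A=5.
Step 7. [col 2: A + K ≡ Y (mod 10)] from column 2 (A=5, Y=8, carry-in 1, digits 0,1,3,5,7,8 already taken and all letters distinct): K must equal 2, so K=2.
Step 8. [col 5: Y + Y ≡ P (mod 10)] column 5 reads Y+Y+carry(0)=P with Y=8; with digits 0,1,2,3,5,7,8 already taken and all letters distinct, the only value for P is 6, so P=6.
Step 9. [col 6: W + V ≡ V (mod 10)] in column 6 we have W+V≡V with carry-in 1; given V=3 and digits 0,1,2,3,5,6,7,8 already taken and all letters distinct, that pins W to 9 ⇒ W=9.

Answer: A=5, H=1, K=2, L=0, P=6, R=7, V=3, W=9, Y=8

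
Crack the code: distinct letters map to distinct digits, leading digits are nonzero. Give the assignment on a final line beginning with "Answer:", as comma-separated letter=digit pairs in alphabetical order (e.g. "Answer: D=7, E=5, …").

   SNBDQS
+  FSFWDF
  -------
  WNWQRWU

Step 1. [col 1: S + F ≡ U (mod 10)] S=7 is one option consistent with column 1 (S + F ≡ U (mod 10), carry-in 0) — take it ⇒ S=7.
Step 2. [col 1: S + F ≡ U (mod 10)] several values work for F in column 1 (S + F ≡ U (mod 10), carry-in 0); try F=5, so F=5.
Step 3. [col 1: S + F ≡ U (mod 10)] column 1 reads S+F+carry(0)=U with S=7, F=5; with digits 5,7 already taken and all letters distinct, the only value for U is 2, so U=2.
Step 4. [col 2: Q + D ≡ W (mod 10)] column 2 (Q + D ≡ W (mod 10), carry-in 1) doesn't pin Q yet; pick Q=4 and continue ⇒ Q=4.
Step 5. [col 2: Q + D ≡ W (mod 10)] no forcing yet in column 2 (carry-in 1); W=1 is free and consistent — try it ⇒ W=1.
Step 6. [col 2: Q + D ≡ W (mod 10)] in column 2 we have Q+D≡W with carry-in 1; given Q=4, W=1 and digits 1,2,4,5,7 already taken and all letters distinct, that pins D to 6, so D=6.
Step 7. [col 3: D + W ≡ R (mod 10)] in column 3 we have D+W≡R with carry-in 1; given D=6, W=1 and digits 1,2,4,5,6,7 already taken and all letters distinct, that pins R to 8, so R=8.
Step 8. [col 4: B + F ≡ Q (mod 10)] from column 4 (F=5, Q=4, carry-in 0, digits 1,2,4,5,6,7,8 already taken and all letters distinct): B must equal 9, so B=9.
Step 9. [col 5: N + S ≡ W (mod 10)] column 5: given S=7, W=1, carry-in 1, and digits 1,2,4,5,6,7,8,9 already taken and all letters distinct, N+S≡W (mod 10) forces N=3 ⇒ N=3.

Answer: B=9, D=6, F=5, N=3, Q=4, R=8, S=7, U=2, W=1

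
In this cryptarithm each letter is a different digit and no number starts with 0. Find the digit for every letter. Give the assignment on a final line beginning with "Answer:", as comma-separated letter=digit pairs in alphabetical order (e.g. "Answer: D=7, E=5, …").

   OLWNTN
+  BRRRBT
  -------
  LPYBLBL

Step 1. [col 1: N + T ≡ L (mod 10)] several values work for N in column 1 (N + T ≡ L (mod 10), carry-in 0); try N=2. So N=2.
Step 2. [col 1: N + T ≡ L (mod 10)] T=9 is one option consistent with column 1 (N + T ≡ L (mod 10), carry-in 0) — take it, so T=9.
Step 3. [col 1: N + T ≡ L (mod 10)] from column 1 (N=2, T=9, carry-in 0, digits 2,9 already taken and all letters distinct): L must equal 1 ⇒ L=1.
Step 4. [col 2: T + B ≡ B (mod 10)] several values work for B in column 2 (T + B ≡ B (mod 10), carry-in 1); try B=5 ⇒ B=5.
Step 5. [col 3: N + R ≡ L (mod 10)] column 3: given N=2, L=1, carry-in 1, and digits 1,2,5,9 already taken and all letters distinct, N+R≡L (mod 10) forces R=8, so R=8.
Step 6. [col 4: W + R ≡ B (mod 10)] column 4 reads W+R+carry(1)=B with R=8, B=5; with digits 1,2,5,8,9 already taken and all letters distinct, the only value for W is 6, so W=6.
Step 7. [col 5: L + R ≡ Y (mod 10)] column 5 reads L+R+carry(1)=Y with L=1, R=8; with digits 1,2,5,6,8,9 already taken and all letters distinct, the only value for Y is 0 ⇒ Y=0.
Step 8. [col 6: O + B ≡ P (mod 10)] from column 6 (B=5, carry-in 1, digits 0,1,2,5,6,8,9 already taken and all letters distinct): O must equal 7 ⇒ O=7.
Step 9. [col 6: O + B ≡ P (mod 10)] in column 6 we have O+B≡P with carry-in 1; given O=7, B=5 and digits 0,1,2,5,6,7,8,9 already taken and all letters distinct, that pins P to 3, so P=3.

Answer: B=5, L=1, N=2, O=7, P=3, R=8, T=9, W=6, Y=0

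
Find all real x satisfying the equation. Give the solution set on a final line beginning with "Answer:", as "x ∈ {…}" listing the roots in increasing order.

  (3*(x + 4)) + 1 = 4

Step 1. [(3*(x + 4)) + 1 = 4] the outer +1 inverts by subtracting 1 ⇒ sub: 3*(x + 4) = 3.
Step 2. [3*(x + 4) = 3] divide by the outer 3, so div: x + 4 = 1.
Step 3. [x + 4 = 1] subtract 4: x sits inside (… + 4) ⇒ sub: x = -3.

Answer: x ∈ {-3}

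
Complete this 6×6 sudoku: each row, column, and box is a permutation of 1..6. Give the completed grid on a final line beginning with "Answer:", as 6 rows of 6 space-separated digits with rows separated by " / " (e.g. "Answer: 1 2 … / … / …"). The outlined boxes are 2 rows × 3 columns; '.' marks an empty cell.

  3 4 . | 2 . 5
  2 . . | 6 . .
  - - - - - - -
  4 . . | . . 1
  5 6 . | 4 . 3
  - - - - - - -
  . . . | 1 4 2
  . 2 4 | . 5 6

Step 1. [r2c2∈{1,5}] in col 2, 1 fits only at r2c2. So r2c2=1.
Step 2. [r5c2∈{3,5}] across col 2, 5 lands solely at r5c2, so r5c2=5.
Step 3. [r4c5∈{2}] r4c5 has the single candidate 2 ⇒ r4c5=2.
Step 4. [r5c3∈{3,6}] 3 has one home in row 5: r5c3 ⇒ r5c3=3.
Step 5. [r3c5∈{6}] only 6 remains possible at r3c5, so r3c5=6.
Step 6. [r5c1∈{6}] r5c1 is down to just 6 ⇒ r5c1=6.
Step 7. [r3c3∈{2}] only 2 remains possible at r3c3, so r3c3=2.
Step 8. [r2c3∈{5}] nothing but 5 survives at r2c3. So r2c3=5.
Step 9. [r2c6∈{4}] r2c6 has the single candidate 4 ⇒ r2c6=4.
Step 10. [r1c3∈{6}] r1c3 is down to just 6. So r1c3=6.
Step 11. [r6c4∈{3}] only 3 remains possible at r6c4. So r6c4=3.
Step 12. [r1c5∈{1}] r1c5's peers cover all but 1, so r1c5=1.
Step 13. [r6c1∈{1}] nothing but 1 survives at r6c1 ⇒ r6c1=1.
Step 14. [r3c2∈{3}] only 3 remains possible at r3c2, so r3c2=3.
Step 15. [r3c4∈{5}] r3c4 is down to just 5. So r3c4=5.
Step 16. [r2c5∈{3}] r2c5 is down to just 3. So r2c5=3.
Step 17. [r4c3∈{1}] nothing but 1 survives at r4c3, so r4c3=1.

Answer: 3 4 6 2 1 5 / 2 1 5 6 3 4 / 4 3 2 5 6 1 / 5 6 1 4 2 3 / 6 5 3 1 4 2 / 1 2 4 3 5 6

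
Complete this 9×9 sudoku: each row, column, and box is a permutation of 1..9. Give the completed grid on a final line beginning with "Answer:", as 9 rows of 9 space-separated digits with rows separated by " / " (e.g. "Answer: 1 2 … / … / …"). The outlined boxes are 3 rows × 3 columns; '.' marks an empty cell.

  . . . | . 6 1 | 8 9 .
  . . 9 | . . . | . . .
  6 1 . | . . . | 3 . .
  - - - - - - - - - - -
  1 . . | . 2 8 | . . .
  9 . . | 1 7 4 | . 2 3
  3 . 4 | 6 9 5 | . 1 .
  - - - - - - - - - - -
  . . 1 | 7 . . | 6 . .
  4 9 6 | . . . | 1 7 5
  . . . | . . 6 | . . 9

Step 1. [r6c2∈{2,7,8}] row 6 places 2 nowhere but r6c2, so r6c2=2.
Step 2. [r5c7∈{5}] r5c7's peers cover all but 5 ⇒ r5c7=5.
Step 3. [r3c4∈{2,4,5,8,9}] r3c4 is the only open cell in col 4 admitting 9, so r3c4=9.
Step 4. [r6c7∈{7}] r6c7 is down to just 7, so r6c7=7.
Step 5. [r9c5∈{1,3,4,5,8}] 1 has one home in row 9: r9c5 ⇒ r9c5=1.
Step 6. [r4c4∈{3}] r4c4 is down to just 3, so r4c4=3.
Step 7. [r2c9∈{1,2,4,6,7}] 1 has one home in row 2: r2c9 ⇒ r2c9=1.
Step 8. [r4c9∈{4,6}] 6 has one home in col 9: r4c9. So r4c9=6.
Step 9. [r4c8∈{4}] nothing but 4 survives at r4c8. So r4c8=4.
Step 10. [r5c3∈{8}] r5c3's peers cover all but 8 ⇒ r5c3=8.
Step 11. [r3c5∈{4,5,8}] in row 3, 8 fits only at r3c5, so r3c5=8.
Step 12. [r3c9∈{2,4,7}] row 3 places 4 nowhere but r3c9. So r3c9=4.
Step 13. [r2c7∈{2}] only 2 remains possible at r2c7. So r2c7=2.
Step 14. [r7c5∈{3,4,5}] 4 has one home in row 7: r7c5, so r7c5=4.
Step 15. [r9c4∈{2,5,8}] in box 8, 5 fits only at r9c4, so r9c4=5.
Step 16. [r2c5∈{3,5}] r2c5 is the only open cell in col 5 admitting 5 ⇒ r2c5=5.
Step 17. [r2c6∈{3,7}] 3 has one home in box 2: r2c6. So r2c6=3.
Step 18. [r8c6∈{2}] r8c6 is down to just 2. So r8c6=2.
Step 19. [r3c3∈{2,5,7}] in row 3, 2 fits only at r3c3 ⇒ r3c3=2.
Step 20. [r1c9∈{7}] only 7 remains possible at r1c9 ⇒ r1c9=7.
Step 21. [r9c1∈{2,7,8}] in row 9, 2 fits only at r9c1 ⇒ r9c1=2.
Step 22. [r1c1∈{5}] nothing but 5 survives at r1c1. So r1c1=5.
Step 23. [r7c1∈{8}] only 8 remains possible at r7c1, so r7c1=8.
Step 24. [r2c4∈{4}] only 4 remains possible at r2c4 ⇒ r2c4=4.
Step 25. [r1c3∈{3}] nothing but 3 survives at r1c3 ⇒ r1c3=3.
Step 26. [r7c2∈{3,5}] row 7 places 5 nowhere but r7c2 ⇒ r7c2=5.
Step 27. [r4c2∈{7}] only 7 remains possible at r4c2 ⇒ r4c2=7.
Step 28. [r9c2∈{3}] r9c2 is down to just 3 ⇒ r9c2=3.
Step 29. [r4c3∈{5}] r4c3 is down to just 5 ⇒ r4c3=5.
Step 30. [r2c8∈{6}] r2c8's peers cover all but 6, so r2c8=6.
Step 31. [r1c4∈{2}] only 2 remains possible at r1c4, so r1c4=2.
Step 32. [r6c9∈{8}] r6c9 has the single candidate 8 ⇒ r6c9=8.
Step 33. [r9c3∈{7}] r9c3 is down to just 7. So r9c3=7.
Step 34. [r3c6∈{7}] r3c6's peers cover all but 7 ⇒ r3c6=7.
Step 35. [r7c6∈{9}] r7c6 has the single candidate 9, so r7c6=9.
Step 36. [r8c5∈{3}] nothing but 3 survives at r8c5 ⇒ r8c5=3.
Step 37. [r7c8∈{3}] r7c8 has the single candidate 3 ⇒ r7c8=3.
Step 38. [r9c8∈{8}] r9c8's peers cover all but 8. So r9c8=8.
Step 39. [r5c2∈{6}] r5c2 has the single candidate 6 ⇒ r5c2=6.
Step 40. [r2c1∈{7}] nothing but 7 survives at r2c1 ⇒ r2c1=7.
Step 41. [r1c2∈{4}] r1c2 has the single candidate 4, so r1c2=4.
Step 42. [r8c4∈{8}] r8c4 is down to just 8. So r8c4=8.
Step 43. [r4c7∈{9}] r4c7 is down to just 9, so r4c7=9.
Step 44. [r2c2∈{8}] nothing but 8 survives at r2c2, so r2c2=8.
Step 45. [r9c7∈{4}] r9c7 is down to just 4, so r9c7=4.
Step 46. [r7c9∈{2}] r7c9 is down to just 2. So r7c9=2.
Step 47. [r3c8∈{5}] r3c8's peers cover all but 5. So r3c8=5.

Answer: 5 4 3 2 6 1 8 9 7 / 7 8 9 4 5 3 2 6 1 / 6 1 2 9 8 7 3 5 4 / 1 7 5 3 2 8 9 4 6 / 9 6 8 1 7 4 5 2 3 / 3 2 4 6 9 5 7 1 8 / 8 5 1 7 4 9 6 3 2 / 4 9 6 8 3 2 1 7 5 / 2 3 7 5 1 6 4 8 9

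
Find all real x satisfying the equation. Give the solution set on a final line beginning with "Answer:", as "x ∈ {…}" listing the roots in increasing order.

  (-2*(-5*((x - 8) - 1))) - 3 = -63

Step 1. [(-2*(-5*((x - 8) - 1))) - 3 = -63] peel the -3: add 3 from each side. So sub: -2*(-5*((x - 8) - 1)) = -60.
Step 2. [-2*(-5*((x - 8) - 1)) = -60] LHS = -2·(…); ÷-2 both sides. So div: -5*((x - 8) - 1) = 30.
Step 3. [-5*((x - 8) - 1) = 30] leading coefficient -5: divide by -5. So div: (x - 8) - 1 = -6.
Step 4. [(x - 8) - 1 = -6] 1 comes off first (add 1), so sub: x - 8 = -5.
Step 5. [x - 8 = -5] 8 comes off first (add 8) ⇒ sub: x = 3.

Answer: x ∈ {3}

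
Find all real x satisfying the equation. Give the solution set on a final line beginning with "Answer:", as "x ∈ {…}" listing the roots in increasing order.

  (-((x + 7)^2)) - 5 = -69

Step 1. [(-((x + 7)^2)) - 5 = -69] 5 comes off first (add 5), so sub: -((x + 7)^2) = -64.
Step 2. [-((x + 7)^2) = -64] LHS negated; negate both sides. So neg: (x + 7)^2 = 64.
Step 3. [(x + 7)^2 = 64] 64 ≥ 0, LHS is (·)² — take ±√ ⇒ sqrt: x + 7 = 8 or -8.
Step 4. [x + 7 = 8 or -8] 7 comes off first (subtract 7), so sub: x = 1 or -15.

Answer: x ∈ {-15, 1}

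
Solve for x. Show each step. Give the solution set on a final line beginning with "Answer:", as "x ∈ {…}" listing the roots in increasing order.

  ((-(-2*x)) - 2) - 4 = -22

Step 1. [((-(-2*x)) - 2) - 4 = -22] the outer -4 inverts by adding 4, so sub: (-(-2*x)) - 2 = -18.
Step 2. [(-(-2*x)) - 2 = -18] peel the -2: add 2 from each side, so sub: -(-2*x) = -16.
Step 3. [-(-2*x) = -16] leading − — multiply by −1, so neg: -2*x = 16.
Step 4. [-2*x = 16] leading coefficient -2: divide by -2, so div: x = -8.

Answer: x ∈ {-8}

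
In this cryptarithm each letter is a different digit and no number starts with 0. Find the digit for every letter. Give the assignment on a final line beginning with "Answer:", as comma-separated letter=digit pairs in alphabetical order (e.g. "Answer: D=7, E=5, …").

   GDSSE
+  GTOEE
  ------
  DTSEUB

Step 1. [col 1: E + E ≡ B (mod 10)] column 1 (E + E ≡ B (mod 10), carry-in 0) doesn't pin B yet; pick B=0 and continue ⇒ B=0.
Step 2. [col 1: E + E ≡ B (mod 10)] in column 1 we have E+E≡B with carry-in 0; given B=0 and digits 0 already taken and all letters distinct, that pins E to 5 ⇒ E=5.
Step 3. [col 2: S + E ≡ U (mod 10)] column 2 (S + E ≡ U (mod 10), carry-in 1) doesn't pin S yet; pick S=6 and continue, so S=6.
Step 4. [D] the sum has 6 digits but both addends have 5; that extra leading digit D is the final carry, namely 1 ⇒ D=1.
Step 5. [col 2: S + E ≡ U (mod 10)] column 2 reads S+E+carry(1)=U with S=6, E=5; with digits 0,1,5,6 already taken and all letters distinct, the only value for U is 2. So U=2.
Step 6. [col 3: S + O ≡ E (mod 10)] column 3 reads S+O+carry(1)=E with S=6, E=5; with digits 0,1,2,5,6 already taken and all letters distinct, the only value for O is 8. So O=8.
Step 7. [col 4: D + T ≡ S (mod 10)] column 4: given D=1, S=6, carry-in 1, and digits 0,1,2,5,6,8 already taken and all letters distinct, D+T≡S (mod 10) forces T=4, so T=4.
Step 8. [col 5: G + G ≡ T (mod 10)] column 5 reads G+G+carry(0)=T with T=4; with digits 0,1,2,4,5,6,8 already taken and all letters distinct, the only value for G is 7. So G=7.

Answer: B=0, D=1, E=5, G=7, O=8, S=6, T=4, U=2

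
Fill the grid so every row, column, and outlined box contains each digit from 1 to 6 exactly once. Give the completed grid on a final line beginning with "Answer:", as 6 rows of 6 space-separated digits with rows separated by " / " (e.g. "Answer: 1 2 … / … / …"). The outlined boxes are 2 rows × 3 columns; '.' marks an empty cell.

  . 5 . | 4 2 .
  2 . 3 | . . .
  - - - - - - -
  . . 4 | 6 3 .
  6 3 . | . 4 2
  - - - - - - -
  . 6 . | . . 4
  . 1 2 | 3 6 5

Step 1. [r3c6∈{1}] r3c6 has the single candidate 1, so r3c6=1.
Step 2. [r3c1∈{5}] nothing but 5 survives at r3c1. So r3c1=5.
Step 3. [r1c3∈{1,6}] in col 3, 6 fits only at r1c3, so r1c3=6.
Step 4. [r2c5∈{1,5}] 5 has one home in col 5: r2c5 ⇒ r2c5=5.
Step 5. [r5c5∈{1}] r5c5 has the single candidate 1 ⇒ r5c5=1.
Step 6. [r2c6∈{6}] r2c6's peers cover all but 6 ⇒ r2c6=6.
Step 7. [r6c1∈{4}] nothing but 4 survives at r6c1. So r6c1=4.
Step 8. [r5c1∈{3}] only 3 remains possible at r5c1, so r5c1=3.
Step 9. [r3c2∈{2}] nothing but 2 survives at r3c2. So r3c2=2.
Step 10. [r5c4∈{2}] r5c4 has the single candidate 2 ⇒ r5c4=2.
Step 11. [r1c6∈{3}] r1c6 has the single candidate 3. So r1c6=3.
Step 12. [r5c3∈{5}] r5c3 is down to just 5 ⇒ r5c3=5.
Step 13. [r4c4∈{5}] only 5 remains possible at r4c4, so r4c4=5.
Step 14. [r4c3∈{1}] only 1 remains possible at r4c3 ⇒ r4c3=1.
Step 15. [r2c2∈{4}] r2c2 has the single candidate 4, so r2c2=4.
Step 16. [r2c4∈{1}] r2c4 is down to just 1. So r2c4=1.
Step 17. [r1c1∈{1}] r1c1 has the single candidate 1 ⇒ r1c1=1.

Answer: 1 5 6 4 2 3 / 2 4 3 1 5 6 / 5 2 4 6 3 1 / 6 3 1 5 4 2 / 3 6 5 2 1 4 / 4 1 2 3 6 5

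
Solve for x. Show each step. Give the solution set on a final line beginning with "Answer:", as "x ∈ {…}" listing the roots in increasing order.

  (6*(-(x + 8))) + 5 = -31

Step 1. [(6*(-(x + 8))) + 5 = -31] 5 comes off first (subtract 5) ⇒ sub: 6*(-(x + 8)) = -36.
Step 2. [6*(-(x + 8)) = -36] leading coefficient 6: divide by 6, so div: -(x + 8) = -6.
Step 3. [-(x + 8) = -6] flip signs both sides. So neg: x + 8 = 6.
Step 4. [x + 8 = 6] peel the +8: subtract 8 from each side. So sub: x = -2.

Answer: x ∈ {-2}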